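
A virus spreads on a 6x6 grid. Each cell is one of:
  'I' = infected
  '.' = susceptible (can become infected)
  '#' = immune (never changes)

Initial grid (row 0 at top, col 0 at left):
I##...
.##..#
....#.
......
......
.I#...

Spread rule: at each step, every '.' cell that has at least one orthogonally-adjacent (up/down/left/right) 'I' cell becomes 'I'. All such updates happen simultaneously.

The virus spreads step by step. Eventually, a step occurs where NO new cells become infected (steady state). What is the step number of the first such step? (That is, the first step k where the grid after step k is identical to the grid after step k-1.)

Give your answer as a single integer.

Step 0 (initial): 2 infected
Step 1: +3 new -> 5 infected
Step 2: +4 new -> 9 infected
Step 3: +4 new -> 13 infected
Step 4: +4 new -> 17 infected
Step 5: +4 new -> 21 infected
Step 6: +3 new -> 24 infected
Step 7: +3 new -> 27 infected
Step 8: +1 new -> 28 infected
Step 9: +1 new -> 29 infected
Step 10: +0 new -> 29 infected

Answer: 10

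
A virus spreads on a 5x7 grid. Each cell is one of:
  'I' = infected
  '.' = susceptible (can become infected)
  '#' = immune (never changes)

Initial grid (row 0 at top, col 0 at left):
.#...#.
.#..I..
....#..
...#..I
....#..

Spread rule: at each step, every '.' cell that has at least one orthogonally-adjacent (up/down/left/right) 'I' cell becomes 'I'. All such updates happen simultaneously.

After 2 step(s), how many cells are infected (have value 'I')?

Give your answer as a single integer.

Step 0 (initial): 2 infected
Step 1: +6 new -> 8 infected
Step 2: +7 new -> 15 infected

Answer: 15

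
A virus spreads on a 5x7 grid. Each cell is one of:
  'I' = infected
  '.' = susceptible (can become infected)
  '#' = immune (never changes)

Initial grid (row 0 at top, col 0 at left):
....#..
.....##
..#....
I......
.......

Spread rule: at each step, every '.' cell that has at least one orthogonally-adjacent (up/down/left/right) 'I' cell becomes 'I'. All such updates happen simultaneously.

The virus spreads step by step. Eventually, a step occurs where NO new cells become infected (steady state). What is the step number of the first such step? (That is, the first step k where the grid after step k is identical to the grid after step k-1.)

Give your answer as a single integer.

Answer: 8

Derivation:
Step 0 (initial): 1 infected
Step 1: +3 new -> 4 infected
Step 2: +4 new -> 8 infected
Step 3: +4 new -> 12 infected
Step 4: +5 new -> 17 infected
Step 5: +5 new -> 22 infected
Step 6: +5 new -> 27 infected
Step 7: +2 new -> 29 infected
Step 8: +0 new -> 29 infected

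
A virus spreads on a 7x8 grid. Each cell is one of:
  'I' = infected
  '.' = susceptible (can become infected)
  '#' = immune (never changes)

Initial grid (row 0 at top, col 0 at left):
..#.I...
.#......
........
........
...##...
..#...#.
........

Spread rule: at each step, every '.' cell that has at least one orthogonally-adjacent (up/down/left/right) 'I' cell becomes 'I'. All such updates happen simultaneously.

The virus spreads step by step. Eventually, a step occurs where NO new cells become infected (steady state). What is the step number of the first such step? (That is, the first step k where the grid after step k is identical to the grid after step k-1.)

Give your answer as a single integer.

Step 0 (initial): 1 infected
Step 1: +3 new -> 4 infected
Step 2: +4 new -> 8 infected
Step 3: +6 new -> 14 infected
Step 4: +5 new -> 19 infected
Step 5: +5 new -> 24 infected
Step 6: +6 new -> 30 infected
Step 7: +6 new -> 36 infected
Step 8: +7 new -> 43 infected
Step 9: +5 new -> 48 infected
Step 10: +2 new -> 50 infected
Step 11: +0 new -> 50 infected

Answer: 11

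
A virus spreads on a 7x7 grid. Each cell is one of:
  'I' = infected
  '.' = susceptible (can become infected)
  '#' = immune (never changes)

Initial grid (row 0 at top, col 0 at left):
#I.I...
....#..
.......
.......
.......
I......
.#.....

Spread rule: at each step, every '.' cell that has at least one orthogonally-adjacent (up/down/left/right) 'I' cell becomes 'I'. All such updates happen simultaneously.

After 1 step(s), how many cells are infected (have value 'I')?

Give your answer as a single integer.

Answer: 10

Derivation:
Step 0 (initial): 3 infected
Step 1: +7 new -> 10 infected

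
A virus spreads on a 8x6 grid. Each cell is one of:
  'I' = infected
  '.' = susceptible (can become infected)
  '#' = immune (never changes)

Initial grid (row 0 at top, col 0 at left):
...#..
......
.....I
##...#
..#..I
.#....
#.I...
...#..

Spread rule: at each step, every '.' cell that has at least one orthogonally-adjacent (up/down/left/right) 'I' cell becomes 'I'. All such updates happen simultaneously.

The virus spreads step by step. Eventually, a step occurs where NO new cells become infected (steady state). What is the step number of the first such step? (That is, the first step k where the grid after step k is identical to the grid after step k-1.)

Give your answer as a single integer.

Step 0 (initial): 3 infected
Step 1: +8 new -> 11 infected
Step 2: +10 new -> 21 infected
Step 3: +7 new -> 28 infected
Step 4: +3 new -> 31 infected
Step 5: +3 new -> 34 infected
Step 6: +2 new -> 36 infected
Step 7: +1 new -> 37 infected
Step 8: +0 new -> 37 infected

Answer: 8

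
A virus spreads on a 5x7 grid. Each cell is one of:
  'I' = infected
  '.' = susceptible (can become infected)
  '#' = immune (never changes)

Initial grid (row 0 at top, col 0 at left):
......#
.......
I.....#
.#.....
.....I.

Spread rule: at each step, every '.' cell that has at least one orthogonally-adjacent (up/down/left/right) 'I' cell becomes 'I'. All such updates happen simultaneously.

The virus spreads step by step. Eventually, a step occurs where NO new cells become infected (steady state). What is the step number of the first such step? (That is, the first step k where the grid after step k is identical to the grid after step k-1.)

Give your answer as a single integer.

Answer: 6

Derivation:
Step 0 (initial): 2 infected
Step 1: +6 new -> 8 infected
Step 2: +8 new -> 16 infected
Step 3: +9 new -> 25 infected
Step 4: +5 new -> 30 infected
Step 5: +2 new -> 32 infected
Step 6: +0 new -> 32 infected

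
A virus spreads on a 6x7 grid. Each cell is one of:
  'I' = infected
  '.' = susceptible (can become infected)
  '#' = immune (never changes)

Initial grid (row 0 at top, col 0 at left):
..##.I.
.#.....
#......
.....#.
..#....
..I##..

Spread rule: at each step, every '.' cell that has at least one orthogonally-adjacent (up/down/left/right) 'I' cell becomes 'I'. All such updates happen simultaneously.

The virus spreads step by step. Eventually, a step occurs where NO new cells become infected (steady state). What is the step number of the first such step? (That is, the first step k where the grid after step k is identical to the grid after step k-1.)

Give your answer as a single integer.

Step 0 (initial): 2 infected
Step 1: +4 new -> 6 infected
Step 2: +5 new -> 11 infected
Step 3: +5 new -> 16 infected
Step 4: +7 new -> 23 infected
Step 5: +4 new -> 27 infected
Step 6: +3 new -> 30 infected
Step 7: +1 new -> 31 infected
Step 8: +0 new -> 31 infected

Answer: 8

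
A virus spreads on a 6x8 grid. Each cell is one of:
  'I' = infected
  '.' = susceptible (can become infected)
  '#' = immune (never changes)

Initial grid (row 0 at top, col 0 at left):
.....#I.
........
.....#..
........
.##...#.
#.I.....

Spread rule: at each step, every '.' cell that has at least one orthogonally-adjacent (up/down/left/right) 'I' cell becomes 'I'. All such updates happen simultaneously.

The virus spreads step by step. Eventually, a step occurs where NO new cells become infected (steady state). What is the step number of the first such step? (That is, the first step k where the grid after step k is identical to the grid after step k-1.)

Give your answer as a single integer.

Answer: 9

Derivation:
Step 0 (initial): 2 infected
Step 1: +4 new -> 6 infected
Step 2: +5 new -> 11 infected
Step 3: +6 new -> 17 infected
Step 4: +10 new -> 27 infected
Step 5: +6 new -> 33 infected
Step 6: +4 new -> 37 infected
Step 7: +4 new -> 41 infected
Step 8: +1 new -> 42 infected
Step 9: +0 new -> 42 infected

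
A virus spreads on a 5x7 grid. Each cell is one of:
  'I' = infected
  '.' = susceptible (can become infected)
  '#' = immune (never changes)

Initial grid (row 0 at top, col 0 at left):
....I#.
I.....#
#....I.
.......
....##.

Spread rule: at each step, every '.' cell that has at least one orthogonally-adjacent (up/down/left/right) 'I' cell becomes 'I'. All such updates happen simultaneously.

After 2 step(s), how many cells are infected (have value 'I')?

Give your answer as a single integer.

Step 0 (initial): 3 infected
Step 1: +8 new -> 11 infected
Step 2: +8 new -> 19 infected

Answer: 19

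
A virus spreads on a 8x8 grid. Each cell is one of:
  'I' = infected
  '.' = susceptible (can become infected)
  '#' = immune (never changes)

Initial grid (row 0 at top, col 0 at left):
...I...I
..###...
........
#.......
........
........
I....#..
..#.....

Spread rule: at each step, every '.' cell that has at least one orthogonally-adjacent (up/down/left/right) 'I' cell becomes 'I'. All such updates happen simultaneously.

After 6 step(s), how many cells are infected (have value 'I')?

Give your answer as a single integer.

Answer: 55

Derivation:
Step 0 (initial): 3 infected
Step 1: +7 new -> 10 infected
Step 2: +8 new -> 18 infected
Step 3: +8 new -> 26 infected
Step 4: +10 new -> 36 infected
Step 5: +10 new -> 46 infected
Step 6: +9 new -> 55 infected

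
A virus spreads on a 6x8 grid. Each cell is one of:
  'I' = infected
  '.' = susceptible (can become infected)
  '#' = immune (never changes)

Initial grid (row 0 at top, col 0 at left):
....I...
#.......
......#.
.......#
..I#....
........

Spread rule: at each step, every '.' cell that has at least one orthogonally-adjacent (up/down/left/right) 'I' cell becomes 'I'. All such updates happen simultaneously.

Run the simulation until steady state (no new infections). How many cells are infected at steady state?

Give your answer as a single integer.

Answer: 44

Derivation:
Step 0 (initial): 2 infected
Step 1: +6 new -> 8 infected
Step 2: +11 new -> 19 infected
Step 3: +11 new -> 30 infected
Step 4: +7 new -> 37 infected
Step 5: +4 new -> 41 infected
Step 6: +2 new -> 43 infected
Step 7: +1 new -> 44 infected
Step 8: +0 new -> 44 infected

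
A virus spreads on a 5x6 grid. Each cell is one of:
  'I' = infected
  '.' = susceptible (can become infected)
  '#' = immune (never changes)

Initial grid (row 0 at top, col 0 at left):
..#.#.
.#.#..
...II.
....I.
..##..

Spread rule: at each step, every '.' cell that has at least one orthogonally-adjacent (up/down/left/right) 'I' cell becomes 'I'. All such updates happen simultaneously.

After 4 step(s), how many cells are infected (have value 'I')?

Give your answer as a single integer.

Step 0 (initial): 3 infected
Step 1: +6 new -> 9 infected
Step 2: +5 new -> 14 infected
Step 3: +3 new -> 17 infected
Step 4: +3 new -> 20 infected

Answer: 20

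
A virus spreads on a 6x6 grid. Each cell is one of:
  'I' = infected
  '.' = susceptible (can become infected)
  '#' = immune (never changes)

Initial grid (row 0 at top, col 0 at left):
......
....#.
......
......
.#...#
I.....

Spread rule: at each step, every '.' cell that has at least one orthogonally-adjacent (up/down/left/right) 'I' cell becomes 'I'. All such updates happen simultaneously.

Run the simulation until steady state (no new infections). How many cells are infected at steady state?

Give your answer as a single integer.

Answer: 33

Derivation:
Step 0 (initial): 1 infected
Step 1: +2 new -> 3 infected
Step 2: +2 new -> 5 infected
Step 3: +4 new -> 9 infected
Step 4: +5 new -> 14 infected
Step 5: +6 new -> 20 infected
Step 6: +4 new -> 24 infected
Step 7: +4 new -> 28 infected
Step 8: +2 new -> 30 infected
Step 9: +2 new -> 32 infected
Step 10: +1 new -> 33 infected
Step 11: +0 new -> 33 infected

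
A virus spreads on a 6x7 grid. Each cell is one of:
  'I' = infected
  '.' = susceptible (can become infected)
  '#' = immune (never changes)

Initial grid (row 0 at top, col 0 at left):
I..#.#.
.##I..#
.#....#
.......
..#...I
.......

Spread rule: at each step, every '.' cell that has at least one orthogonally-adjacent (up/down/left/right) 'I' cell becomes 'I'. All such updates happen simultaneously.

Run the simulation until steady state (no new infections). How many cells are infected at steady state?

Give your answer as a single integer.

Step 0 (initial): 3 infected
Step 1: +7 new -> 10 infected
Step 2: +10 new -> 20 infected
Step 3: +6 new -> 26 infected
Step 4: +3 new -> 29 infected
Step 5: +3 new -> 32 infected
Step 6: +1 new -> 33 infected
Step 7: +0 new -> 33 infected

Answer: 33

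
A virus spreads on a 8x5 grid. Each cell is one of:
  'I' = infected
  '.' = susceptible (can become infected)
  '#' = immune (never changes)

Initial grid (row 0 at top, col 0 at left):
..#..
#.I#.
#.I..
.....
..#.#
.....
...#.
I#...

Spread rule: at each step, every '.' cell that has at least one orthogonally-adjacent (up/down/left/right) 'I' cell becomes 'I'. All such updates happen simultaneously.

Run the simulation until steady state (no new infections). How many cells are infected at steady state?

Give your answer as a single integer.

Answer: 32

Derivation:
Step 0 (initial): 3 infected
Step 1: +5 new -> 8 infected
Step 2: +6 new -> 14 infected
Step 3: +9 new -> 23 infected
Step 4: +4 new -> 27 infected
Step 5: +3 new -> 30 infected
Step 6: +2 new -> 32 infected
Step 7: +0 new -> 32 infected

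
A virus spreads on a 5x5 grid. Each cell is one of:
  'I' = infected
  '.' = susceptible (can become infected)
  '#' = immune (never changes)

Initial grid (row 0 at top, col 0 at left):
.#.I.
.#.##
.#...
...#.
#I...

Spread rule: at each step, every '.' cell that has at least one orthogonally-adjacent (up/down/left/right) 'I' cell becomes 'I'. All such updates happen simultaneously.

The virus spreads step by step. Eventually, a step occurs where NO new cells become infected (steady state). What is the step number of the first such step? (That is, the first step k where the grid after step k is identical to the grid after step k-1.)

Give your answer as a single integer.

Answer: 6

Derivation:
Step 0 (initial): 2 infected
Step 1: +4 new -> 6 infected
Step 2: +4 new -> 10 infected
Step 3: +3 new -> 13 infected
Step 4: +3 new -> 16 infected
Step 5: +2 new -> 18 infected
Step 6: +0 new -> 18 infected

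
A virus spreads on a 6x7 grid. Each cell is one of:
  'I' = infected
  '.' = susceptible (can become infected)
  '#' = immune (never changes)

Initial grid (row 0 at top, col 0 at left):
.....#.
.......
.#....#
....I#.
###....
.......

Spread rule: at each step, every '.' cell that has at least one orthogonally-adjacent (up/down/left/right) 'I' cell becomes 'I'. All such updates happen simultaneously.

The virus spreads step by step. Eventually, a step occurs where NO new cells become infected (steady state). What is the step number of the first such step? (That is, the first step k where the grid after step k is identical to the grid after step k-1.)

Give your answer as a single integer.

Answer: 8

Derivation:
Step 0 (initial): 1 infected
Step 1: +3 new -> 4 infected
Step 2: +7 new -> 11 infected
Step 3: +8 new -> 19 infected
Step 4: +7 new -> 26 infected
Step 5: +5 new -> 31 infected
Step 6: +3 new -> 34 infected
Step 7: +1 new -> 35 infected
Step 8: +0 new -> 35 infected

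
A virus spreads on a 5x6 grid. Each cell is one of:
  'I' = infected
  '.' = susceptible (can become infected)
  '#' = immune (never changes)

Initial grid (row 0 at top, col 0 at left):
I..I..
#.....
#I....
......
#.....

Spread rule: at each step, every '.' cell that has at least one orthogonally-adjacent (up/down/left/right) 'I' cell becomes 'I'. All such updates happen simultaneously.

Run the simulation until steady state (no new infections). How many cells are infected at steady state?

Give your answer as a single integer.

Answer: 27

Derivation:
Step 0 (initial): 3 infected
Step 1: +7 new -> 10 infected
Step 2: +7 new -> 17 infected
Step 3: +4 new -> 21 infected
Step 4: +3 new -> 24 infected
Step 5: +2 new -> 26 infected
Step 6: +1 new -> 27 infected
Step 7: +0 new -> 27 infected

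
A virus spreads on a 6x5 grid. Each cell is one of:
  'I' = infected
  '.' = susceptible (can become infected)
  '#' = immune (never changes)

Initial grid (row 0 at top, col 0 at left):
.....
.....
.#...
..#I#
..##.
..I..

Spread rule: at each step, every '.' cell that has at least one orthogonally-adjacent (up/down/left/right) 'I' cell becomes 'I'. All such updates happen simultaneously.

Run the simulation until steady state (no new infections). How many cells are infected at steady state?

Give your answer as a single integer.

Step 0 (initial): 2 infected
Step 1: +3 new -> 5 infected
Step 2: +6 new -> 11 infected
Step 3: +6 new -> 17 infected
Step 4: +4 new -> 21 infected
Step 5: +3 new -> 24 infected
Step 6: +1 new -> 25 infected
Step 7: +0 new -> 25 infected

Answer: 25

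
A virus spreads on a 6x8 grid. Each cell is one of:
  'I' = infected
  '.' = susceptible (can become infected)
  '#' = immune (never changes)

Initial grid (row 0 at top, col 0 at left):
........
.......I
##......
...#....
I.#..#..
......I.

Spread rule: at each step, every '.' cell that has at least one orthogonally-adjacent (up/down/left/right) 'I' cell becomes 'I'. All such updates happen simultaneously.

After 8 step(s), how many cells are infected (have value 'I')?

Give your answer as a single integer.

Step 0 (initial): 3 infected
Step 1: +9 new -> 12 infected
Step 2: +9 new -> 21 infected
Step 3: +8 new -> 29 infected
Step 4: +6 new -> 35 infected
Step 5: +3 new -> 38 infected
Step 6: +2 new -> 40 infected
Step 7: +2 new -> 42 infected
Step 8: +1 new -> 43 infected

Answer: 43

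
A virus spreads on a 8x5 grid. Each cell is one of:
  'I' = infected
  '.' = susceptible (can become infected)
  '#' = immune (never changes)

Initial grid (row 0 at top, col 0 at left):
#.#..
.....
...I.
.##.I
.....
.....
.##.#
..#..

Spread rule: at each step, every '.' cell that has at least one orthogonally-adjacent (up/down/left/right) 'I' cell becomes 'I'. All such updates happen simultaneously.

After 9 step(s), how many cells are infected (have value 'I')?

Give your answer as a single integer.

Answer: 32

Derivation:
Step 0 (initial): 2 infected
Step 1: +5 new -> 7 infected
Step 2: +6 new -> 13 infected
Step 3: +5 new -> 18 infected
Step 4: +6 new -> 24 infected
Step 5: +3 new -> 27 infected
Step 6: +2 new -> 29 infected
Step 7: +1 new -> 30 infected
Step 8: +1 new -> 31 infected
Step 9: +1 new -> 32 infected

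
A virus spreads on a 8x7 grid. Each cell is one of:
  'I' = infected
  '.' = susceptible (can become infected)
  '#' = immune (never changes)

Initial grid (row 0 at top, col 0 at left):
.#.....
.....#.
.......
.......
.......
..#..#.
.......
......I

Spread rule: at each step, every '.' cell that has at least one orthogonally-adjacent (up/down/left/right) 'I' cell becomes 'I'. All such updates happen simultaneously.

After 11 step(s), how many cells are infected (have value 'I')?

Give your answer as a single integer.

Step 0 (initial): 1 infected
Step 1: +2 new -> 3 infected
Step 2: +3 new -> 6 infected
Step 3: +3 new -> 9 infected
Step 4: +5 new -> 14 infected
Step 5: +6 new -> 20 infected
Step 6: +6 new -> 26 infected
Step 7: +6 new -> 32 infected
Step 8: +6 new -> 38 infected
Step 9: +5 new -> 43 infected
Step 10: +4 new -> 47 infected
Step 11: +3 new -> 50 infected

Answer: 50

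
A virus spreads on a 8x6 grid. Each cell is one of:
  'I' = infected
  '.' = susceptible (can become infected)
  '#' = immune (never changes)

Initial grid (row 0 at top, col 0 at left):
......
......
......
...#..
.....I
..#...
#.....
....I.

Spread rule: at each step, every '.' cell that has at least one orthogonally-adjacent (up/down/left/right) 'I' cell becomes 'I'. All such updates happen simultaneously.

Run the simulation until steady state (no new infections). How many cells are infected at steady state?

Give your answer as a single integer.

Step 0 (initial): 2 infected
Step 1: +6 new -> 8 infected
Step 2: +7 new -> 15 infected
Step 3: +6 new -> 21 infected
Step 4: +7 new -> 28 infected
Step 5: +6 new -> 34 infected
Step 6: +5 new -> 39 infected
Step 7: +3 new -> 42 infected
Step 8: +2 new -> 44 infected
Step 9: +1 new -> 45 infected
Step 10: +0 new -> 45 infected

Answer: 45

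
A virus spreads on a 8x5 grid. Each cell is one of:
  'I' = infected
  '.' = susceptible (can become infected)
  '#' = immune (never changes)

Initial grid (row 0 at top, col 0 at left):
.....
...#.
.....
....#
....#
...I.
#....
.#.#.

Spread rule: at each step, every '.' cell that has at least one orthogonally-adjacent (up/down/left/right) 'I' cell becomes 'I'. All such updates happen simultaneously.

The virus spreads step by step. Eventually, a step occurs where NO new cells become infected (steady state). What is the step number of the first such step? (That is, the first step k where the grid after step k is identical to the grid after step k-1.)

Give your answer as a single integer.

Step 0 (initial): 1 infected
Step 1: +4 new -> 5 infected
Step 2: +5 new -> 10 infected
Step 3: +7 new -> 17 infected
Step 4: +4 new -> 21 infected
Step 5: +4 new -> 25 infected
Step 6: +4 new -> 29 infected
Step 7: +3 new -> 32 infected
Step 8: +1 new -> 33 infected
Step 9: +0 new -> 33 infected

Answer: 9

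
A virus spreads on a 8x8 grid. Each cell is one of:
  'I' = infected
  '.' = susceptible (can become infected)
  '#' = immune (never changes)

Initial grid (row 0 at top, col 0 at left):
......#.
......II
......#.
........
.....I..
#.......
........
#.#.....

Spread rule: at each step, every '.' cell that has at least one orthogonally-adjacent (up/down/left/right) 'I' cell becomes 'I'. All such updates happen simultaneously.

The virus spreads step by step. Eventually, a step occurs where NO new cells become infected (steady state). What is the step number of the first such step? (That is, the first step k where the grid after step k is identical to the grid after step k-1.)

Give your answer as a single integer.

Step 0 (initial): 3 infected
Step 1: +7 new -> 10 infected
Step 2: +11 new -> 21 infected
Step 3: +10 new -> 31 infected
Step 4: +10 new -> 41 infected
Step 5: +9 new -> 50 infected
Step 6: +5 new -> 55 infected
Step 7: +4 new -> 59 infected
Step 8: +0 new -> 59 infected

Answer: 8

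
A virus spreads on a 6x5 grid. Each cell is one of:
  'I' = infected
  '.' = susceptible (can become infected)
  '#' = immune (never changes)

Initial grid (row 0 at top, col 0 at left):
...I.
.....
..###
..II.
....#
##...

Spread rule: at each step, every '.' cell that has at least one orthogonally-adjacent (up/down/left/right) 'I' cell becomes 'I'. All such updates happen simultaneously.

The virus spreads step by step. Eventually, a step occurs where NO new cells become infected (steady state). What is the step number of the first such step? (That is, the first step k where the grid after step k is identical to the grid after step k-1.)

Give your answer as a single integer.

Step 0 (initial): 3 infected
Step 1: +7 new -> 10 infected
Step 2: +8 new -> 18 infected
Step 3: +5 new -> 23 infected
Step 4: +1 new -> 24 infected
Step 5: +0 new -> 24 infected

Answer: 5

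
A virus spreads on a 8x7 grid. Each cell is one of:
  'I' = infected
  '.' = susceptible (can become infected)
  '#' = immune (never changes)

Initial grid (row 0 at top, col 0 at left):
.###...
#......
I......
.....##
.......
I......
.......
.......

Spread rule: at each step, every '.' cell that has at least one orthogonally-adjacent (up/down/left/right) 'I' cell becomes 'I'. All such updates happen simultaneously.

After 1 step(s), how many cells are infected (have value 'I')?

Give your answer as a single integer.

Step 0 (initial): 2 infected
Step 1: +5 new -> 7 infected

Answer: 7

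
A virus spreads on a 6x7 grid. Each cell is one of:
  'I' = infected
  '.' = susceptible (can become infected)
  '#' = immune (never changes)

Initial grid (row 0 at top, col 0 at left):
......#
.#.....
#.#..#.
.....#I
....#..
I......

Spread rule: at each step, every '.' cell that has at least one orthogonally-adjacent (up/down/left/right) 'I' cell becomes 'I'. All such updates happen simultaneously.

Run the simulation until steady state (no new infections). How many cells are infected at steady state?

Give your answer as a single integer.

Step 0 (initial): 2 infected
Step 1: +4 new -> 6 infected
Step 2: +6 new -> 12 infected
Step 3: +5 new -> 17 infected
Step 4: +6 new -> 23 infected
Step 5: +4 new -> 27 infected
Step 6: +4 new -> 31 infected
Step 7: +1 new -> 32 infected
Step 8: +1 new -> 33 infected
Step 9: +1 new -> 34 infected
Step 10: +1 new -> 35 infected
Step 11: +0 new -> 35 infected

Answer: 35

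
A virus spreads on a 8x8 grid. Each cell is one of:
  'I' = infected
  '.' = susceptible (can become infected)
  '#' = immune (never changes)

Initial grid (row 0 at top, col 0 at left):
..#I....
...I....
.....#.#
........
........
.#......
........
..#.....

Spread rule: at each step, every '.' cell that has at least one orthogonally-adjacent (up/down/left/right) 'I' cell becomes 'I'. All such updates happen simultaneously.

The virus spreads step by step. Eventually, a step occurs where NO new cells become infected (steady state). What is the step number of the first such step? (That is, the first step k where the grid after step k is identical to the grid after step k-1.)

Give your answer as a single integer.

Step 0 (initial): 2 infected
Step 1: +4 new -> 6 infected
Step 2: +6 new -> 12 infected
Step 3: +8 new -> 20 infected
Step 4: +10 new -> 30 infected
Step 5: +7 new -> 37 infected
Step 6: +7 new -> 44 infected
Step 7: +6 new -> 50 infected
Step 8: +5 new -> 55 infected
Step 9: +3 new -> 58 infected
Step 10: +1 new -> 59 infected
Step 11: +0 new -> 59 infected

Answer: 11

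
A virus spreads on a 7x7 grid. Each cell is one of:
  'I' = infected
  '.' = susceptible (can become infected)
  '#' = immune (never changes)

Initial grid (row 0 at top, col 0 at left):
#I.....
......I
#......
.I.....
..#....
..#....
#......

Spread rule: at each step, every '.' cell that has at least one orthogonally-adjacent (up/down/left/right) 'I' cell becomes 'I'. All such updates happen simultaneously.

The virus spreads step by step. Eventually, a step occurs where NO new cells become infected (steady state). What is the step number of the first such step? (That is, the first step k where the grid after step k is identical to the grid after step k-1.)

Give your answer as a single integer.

Answer: 7

Derivation:
Step 0 (initial): 3 infected
Step 1: +9 new -> 12 infected
Step 2: +11 new -> 23 infected
Step 3: +10 new -> 33 infected
Step 4: +5 new -> 38 infected
Step 5: +4 new -> 42 infected
Step 6: +2 new -> 44 infected
Step 7: +0 new -> 44 infected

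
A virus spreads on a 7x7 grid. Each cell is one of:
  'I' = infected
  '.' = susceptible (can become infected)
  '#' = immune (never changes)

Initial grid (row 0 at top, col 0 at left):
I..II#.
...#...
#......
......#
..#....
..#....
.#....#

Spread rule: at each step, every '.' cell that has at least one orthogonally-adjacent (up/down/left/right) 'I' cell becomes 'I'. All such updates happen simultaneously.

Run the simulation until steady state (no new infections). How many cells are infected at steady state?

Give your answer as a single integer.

Step 0 (initial): 3 infected
Step 1: +4 new -> 7 infected
Step 2: +4 new -> 11 infected
Step 3: +6 new -> 17 infected
Step 4: +7 new -> 24 infected
Step 5: +5 new -> 29 infected
Step 6: +6 new -> 35 infected
Step 7: +4 new -> 39 infected
Step 8: +2 new -> 41 infected
Step 9: +0 new -> 41 infected

Answer: 41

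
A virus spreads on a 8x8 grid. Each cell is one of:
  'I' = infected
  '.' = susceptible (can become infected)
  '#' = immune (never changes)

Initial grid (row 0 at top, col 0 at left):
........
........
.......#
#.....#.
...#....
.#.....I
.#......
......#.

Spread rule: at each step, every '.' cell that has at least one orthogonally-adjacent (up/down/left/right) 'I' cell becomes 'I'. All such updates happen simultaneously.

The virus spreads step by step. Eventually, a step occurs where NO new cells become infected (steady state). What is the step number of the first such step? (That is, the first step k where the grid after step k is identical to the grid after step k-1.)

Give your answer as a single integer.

Step 0 (initial): 1 infected
Step 1: +3 new -> 4 infected
Step 2: +5 new -> 9 infected
Step 3: +3 new -> 12 infected
Step 4: +5 new -> 17 infected
Step 5: +5 new -> 22 infected
Step 6: +7 new -> 29 infected
Step 7: +7 new -> 36 infected
Step 8: +8 new -> 44 infected
Step 9: +6 new -> 50 infected
Step 10: +4 new -> 54 infected
Step 11: +2 new -> 56 infected
Step 12: +1 new -> 57 infected
Step 13: +0 new -> 57 infected

Answer: 13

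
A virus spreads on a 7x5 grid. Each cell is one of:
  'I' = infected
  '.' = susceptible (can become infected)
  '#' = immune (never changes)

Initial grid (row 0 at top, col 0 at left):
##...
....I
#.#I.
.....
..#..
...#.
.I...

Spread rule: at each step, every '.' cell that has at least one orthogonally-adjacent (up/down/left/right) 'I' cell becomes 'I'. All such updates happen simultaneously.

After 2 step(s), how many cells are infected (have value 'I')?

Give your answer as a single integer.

Step 0 (initial): 3 infected
Step 1: +7 new -> 10 infected
Step 2: +9 new -> 19 infected

Answer: 19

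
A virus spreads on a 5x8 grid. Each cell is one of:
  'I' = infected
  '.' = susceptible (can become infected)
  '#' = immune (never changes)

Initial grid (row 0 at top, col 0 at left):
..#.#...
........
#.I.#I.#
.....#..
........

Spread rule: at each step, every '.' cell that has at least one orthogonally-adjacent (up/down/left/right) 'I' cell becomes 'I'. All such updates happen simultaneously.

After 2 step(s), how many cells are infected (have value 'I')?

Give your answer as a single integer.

Step 0 (initial): 2 infected
Step 1: +6 new -> 8 infected
Step 2: +9 new -> 17 infected

Answer: 17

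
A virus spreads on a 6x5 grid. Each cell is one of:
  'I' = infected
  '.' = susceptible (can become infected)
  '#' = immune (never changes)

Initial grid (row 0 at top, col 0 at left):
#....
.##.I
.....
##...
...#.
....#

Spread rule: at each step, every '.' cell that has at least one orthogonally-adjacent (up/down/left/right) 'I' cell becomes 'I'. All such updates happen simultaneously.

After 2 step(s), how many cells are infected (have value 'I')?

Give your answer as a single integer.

Step 0 (initial): 1 infected
Step 1: +3 new -> 4 infected
Step 2: +3 new -> 7 infected

Answer: 7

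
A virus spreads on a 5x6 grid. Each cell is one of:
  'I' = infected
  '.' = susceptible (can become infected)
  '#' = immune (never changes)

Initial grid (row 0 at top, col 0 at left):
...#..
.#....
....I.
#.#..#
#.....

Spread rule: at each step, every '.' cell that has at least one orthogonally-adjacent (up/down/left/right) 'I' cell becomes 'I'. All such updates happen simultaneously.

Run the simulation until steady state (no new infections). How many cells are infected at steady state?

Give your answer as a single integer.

Answer: 24

Derivation:
Step 0 (initial): 1 infected
Step 1: +4 new -> 5 infected
Step 2: +6 new -> 11 infected
Step 3: +5 new -> 16 infected
Step 4: +4 new -> 20 infected
Step 5: +3 new -> 23 infected
Step 6: +1 new -> 24 infected
Step 7: +0 new -> 24 infected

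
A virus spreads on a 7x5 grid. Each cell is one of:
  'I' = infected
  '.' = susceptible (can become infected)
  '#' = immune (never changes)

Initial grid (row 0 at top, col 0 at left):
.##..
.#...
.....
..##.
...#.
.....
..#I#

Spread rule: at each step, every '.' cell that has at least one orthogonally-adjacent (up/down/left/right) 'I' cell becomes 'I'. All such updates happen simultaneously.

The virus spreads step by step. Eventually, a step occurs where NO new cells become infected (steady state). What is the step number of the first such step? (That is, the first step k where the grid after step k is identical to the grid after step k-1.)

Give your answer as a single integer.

Answer: 10

Derivation:
Step 0 (initial): 1 infected
Step 1: +1 new -> 2 infected
Step 2: +2 new -> 4 infected
Step 3: +3 new -> 7 infected
Step 4: +4 new -> 11 infected
Step 5: +4 new -> 15 infected
Step 6: +4 new -> 19 infected
Step 7: +4 new -> 23 infected
Step 8: +3 new -> 26 infected
Step 9: +1 new -> 27 infected
Step 10: +0 new -> 27 infected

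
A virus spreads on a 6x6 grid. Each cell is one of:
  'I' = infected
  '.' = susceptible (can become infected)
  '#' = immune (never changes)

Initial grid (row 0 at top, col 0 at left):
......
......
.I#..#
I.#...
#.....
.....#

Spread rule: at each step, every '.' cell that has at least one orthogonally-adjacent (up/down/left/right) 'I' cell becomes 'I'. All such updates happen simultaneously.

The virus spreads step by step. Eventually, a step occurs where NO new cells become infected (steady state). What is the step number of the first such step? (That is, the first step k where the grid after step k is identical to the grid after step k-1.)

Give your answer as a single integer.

Step 0 (initial): 2 infected
Step 1: +3 new -> 5 infected
Step 2: +4 new -> 9 infected
Step 3: +5 new -> 14 infected
Step 4: +6 new -> 20 infected
Step 5: +6 new -> 26 infected
Step 6: +4 new -> 30 infected
Step 7: +1 new -> 31 infected
Step 8: +0 new -> 31 infected

Answer: 8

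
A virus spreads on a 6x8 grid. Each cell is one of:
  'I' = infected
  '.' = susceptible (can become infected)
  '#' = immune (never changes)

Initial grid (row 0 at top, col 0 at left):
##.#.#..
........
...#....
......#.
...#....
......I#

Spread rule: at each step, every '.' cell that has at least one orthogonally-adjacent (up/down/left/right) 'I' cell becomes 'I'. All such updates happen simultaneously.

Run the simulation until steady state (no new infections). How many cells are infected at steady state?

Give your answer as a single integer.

Step 0 (initial): 1 infected
Step 1: +2 new -> 3 infected
Step 2: +3 new -> 6 infected
Step 3: +4 new -> 10 infected
Step 4: +4 new -> 14 infected
Step 5: +7 new -> 21 infected
Step 6: +6 new -> 27 infected
Step 7: +6 new -> 33 infected
Step 8: +3 new -> 36 infected
Step 9: +3 new -> 39 infected
Step 10: +1 new -> 40 infected
Step 11: +0 new -> 40 infected

Answer: 40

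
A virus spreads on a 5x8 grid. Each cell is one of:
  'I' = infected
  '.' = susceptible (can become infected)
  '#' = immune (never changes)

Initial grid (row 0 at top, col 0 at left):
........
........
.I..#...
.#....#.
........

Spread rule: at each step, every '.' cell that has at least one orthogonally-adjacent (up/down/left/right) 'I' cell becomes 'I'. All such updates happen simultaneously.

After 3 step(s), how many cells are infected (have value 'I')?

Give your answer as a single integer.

Step 0 (initial): 1 infected
Step 1: +3 new -> 4 infected
Step 2: +6 new -> 10 infected
Step 3: +6 new -> 16 infected

Answer: 16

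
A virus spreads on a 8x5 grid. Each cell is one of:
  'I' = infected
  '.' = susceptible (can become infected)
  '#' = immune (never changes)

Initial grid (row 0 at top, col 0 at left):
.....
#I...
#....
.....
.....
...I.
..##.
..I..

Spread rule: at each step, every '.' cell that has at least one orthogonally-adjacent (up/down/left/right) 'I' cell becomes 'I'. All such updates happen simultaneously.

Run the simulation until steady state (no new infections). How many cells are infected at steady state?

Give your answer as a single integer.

Step 0 (initial): 3 infected
Step 1: +8 new -> 11 infected
Step 2: +13 new -> 24 infected
Step 3: +9 new -> 33 infected
Step 4: +3 new -> 36 infected
Step 5: +0 new -> 36 infected

Answer: 36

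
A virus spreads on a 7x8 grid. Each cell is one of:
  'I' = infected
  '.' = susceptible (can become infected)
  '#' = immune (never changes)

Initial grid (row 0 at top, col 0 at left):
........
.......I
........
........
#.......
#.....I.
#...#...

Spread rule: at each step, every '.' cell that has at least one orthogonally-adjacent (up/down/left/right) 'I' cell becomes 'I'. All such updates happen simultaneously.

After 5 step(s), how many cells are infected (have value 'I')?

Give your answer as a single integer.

Step 0 (initial): 2 infected
Step 1: +7 new -> 9 infected
Step 2: +10 new -> 19 infected
Step 3: +6 new -> 25 infected
Step 4: +7 new -> 32 infected
Step 5: +7 new -> 39 infected

Answer: 39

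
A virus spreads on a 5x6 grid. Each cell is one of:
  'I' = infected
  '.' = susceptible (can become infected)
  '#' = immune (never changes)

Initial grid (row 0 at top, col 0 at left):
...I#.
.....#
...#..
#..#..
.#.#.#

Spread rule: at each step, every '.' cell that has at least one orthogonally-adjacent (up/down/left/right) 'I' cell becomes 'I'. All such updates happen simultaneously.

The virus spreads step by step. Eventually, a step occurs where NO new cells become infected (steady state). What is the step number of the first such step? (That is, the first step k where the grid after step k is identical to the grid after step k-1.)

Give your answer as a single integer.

Step 0 (initial): 1 infected
Step 1: +2 new -> 3 infected
Step 2: +3 new -> 6 infected
Step 3: +4 new -> 10 infected
Step 4: +5 new -> 15 infected
Step 5: +5 new -> 20 infected
Step 6: +0 new -> 20 infected

Answer: 6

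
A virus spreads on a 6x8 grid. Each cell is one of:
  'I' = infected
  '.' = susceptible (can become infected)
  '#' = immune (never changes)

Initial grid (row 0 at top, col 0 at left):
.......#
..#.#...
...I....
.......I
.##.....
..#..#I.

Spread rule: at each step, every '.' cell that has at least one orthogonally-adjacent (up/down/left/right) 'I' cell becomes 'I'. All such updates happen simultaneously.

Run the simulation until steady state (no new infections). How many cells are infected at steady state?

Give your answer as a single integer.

Step 0 (initial): 3 infected
Step 1: +9 new -> 12 infected
Step 2: +10 new -> 22 infected
Step 3: +9 new -> 31 infected
Step 4: +6 new -> 37 infected
Step 5: +2 new -> 39 infected
Step 6: +1 new -> 40 infected
Step 7: +1 new -> 41 infected
Step 8: +0 new -> 41 infected

Answer: 41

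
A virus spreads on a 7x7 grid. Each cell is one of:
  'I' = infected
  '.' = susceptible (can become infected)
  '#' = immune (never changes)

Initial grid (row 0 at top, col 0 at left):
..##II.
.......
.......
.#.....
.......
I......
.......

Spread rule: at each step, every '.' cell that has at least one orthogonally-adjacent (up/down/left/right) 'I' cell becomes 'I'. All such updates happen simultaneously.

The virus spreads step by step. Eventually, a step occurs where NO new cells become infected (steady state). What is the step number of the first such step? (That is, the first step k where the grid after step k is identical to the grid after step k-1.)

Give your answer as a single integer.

Answer: 8

Derivation:
Step 0 (initial): 3 infected
Step 1: +6 new -> 9 infected
Step 2: +8 new -> 17 infected
Step 3: +9 new -> 26 infected
Step 4: +12 new -> 38 infected
Step 5: +5 new -> 43 infected
Step 6: +2 new -> 45 infected
Step 7: +1 new -> 46 infected
Step 8: +0 new -> 46 infected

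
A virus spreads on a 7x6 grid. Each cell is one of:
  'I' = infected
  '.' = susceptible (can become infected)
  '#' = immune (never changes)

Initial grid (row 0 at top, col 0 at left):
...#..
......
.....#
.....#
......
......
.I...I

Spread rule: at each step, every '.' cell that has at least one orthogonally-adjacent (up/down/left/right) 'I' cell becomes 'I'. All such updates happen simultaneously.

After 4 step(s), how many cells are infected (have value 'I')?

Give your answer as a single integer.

Step 0 (initial): 2 infected
Step 1: +5 new -> 7 infected
Step 2: +6 new -> 13 infected
Step 3: +5 new -> 18 infected
Step 4: +5 new -> 23 infected

Answer: 23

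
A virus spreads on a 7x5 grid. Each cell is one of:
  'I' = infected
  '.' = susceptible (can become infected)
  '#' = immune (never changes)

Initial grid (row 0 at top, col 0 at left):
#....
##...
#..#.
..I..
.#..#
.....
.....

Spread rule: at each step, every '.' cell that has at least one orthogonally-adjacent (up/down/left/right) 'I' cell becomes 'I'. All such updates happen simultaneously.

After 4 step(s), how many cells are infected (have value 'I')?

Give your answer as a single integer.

Answer: 25

Derivation:
Step 0 (initial): 1 infected
Step 1: +4 new -> 5 infected
Step 2: +6 new -> 11 infected
Step 3: +7 new -> 18 infected
Step 4: +7 new -> 25 infected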